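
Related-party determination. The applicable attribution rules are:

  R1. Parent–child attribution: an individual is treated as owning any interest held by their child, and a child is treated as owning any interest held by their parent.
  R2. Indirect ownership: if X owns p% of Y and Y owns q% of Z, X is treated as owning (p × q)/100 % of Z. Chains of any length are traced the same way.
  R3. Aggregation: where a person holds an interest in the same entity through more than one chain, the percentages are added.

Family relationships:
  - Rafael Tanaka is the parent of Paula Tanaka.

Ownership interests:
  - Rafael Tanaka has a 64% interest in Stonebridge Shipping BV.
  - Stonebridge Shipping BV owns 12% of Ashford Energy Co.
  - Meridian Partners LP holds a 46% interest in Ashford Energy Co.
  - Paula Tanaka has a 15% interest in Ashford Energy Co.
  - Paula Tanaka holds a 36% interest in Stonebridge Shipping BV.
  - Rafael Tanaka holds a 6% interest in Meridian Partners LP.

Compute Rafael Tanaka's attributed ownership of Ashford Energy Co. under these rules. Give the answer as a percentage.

29.76%

By parent–child attribution (R1), Rafael Tanaka is treated as also owning Paula Tanaka's interest in Stonebridge Shipping BV, giving 64% + 36% = 100%.
By parent–child attribution (R1), Rafael Tanaka is treated as owning Paula Tanaka's 15% interest in Ashford Energy Co.
Chain via Stonebridge Shipping BV (R2): 100% × 12% = 12% of Ashford Energy Co.
Chain via Meridian Partners LP (R2): 6% × 46% = 2.76% of Ashford Energy Co.
Direct interest in Ashford Energy Co: 15%.
Aggregating (R3): 12% + 2.76% + 15% = 29.76%.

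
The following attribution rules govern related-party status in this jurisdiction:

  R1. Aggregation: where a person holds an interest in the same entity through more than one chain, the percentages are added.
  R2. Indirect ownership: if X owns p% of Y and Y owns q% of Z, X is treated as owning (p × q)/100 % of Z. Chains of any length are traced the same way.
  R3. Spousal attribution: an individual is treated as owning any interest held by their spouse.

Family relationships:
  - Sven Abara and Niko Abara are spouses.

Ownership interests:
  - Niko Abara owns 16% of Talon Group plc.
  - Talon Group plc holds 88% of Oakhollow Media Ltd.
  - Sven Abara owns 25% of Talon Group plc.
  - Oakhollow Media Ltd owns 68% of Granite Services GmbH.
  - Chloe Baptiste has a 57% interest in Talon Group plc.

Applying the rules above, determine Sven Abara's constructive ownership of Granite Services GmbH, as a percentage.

24.5344%

By spousal attribution (R3), Sven Abara is treated as also owning Niko Abara's interest in Talon Group plc, giving 25% + 16% = 41%.
Chain via Talon Group plc → Oakhollow Media Ltd (R2): 41% × 88% × 68% = 24.5344% of Granite Services GmbH.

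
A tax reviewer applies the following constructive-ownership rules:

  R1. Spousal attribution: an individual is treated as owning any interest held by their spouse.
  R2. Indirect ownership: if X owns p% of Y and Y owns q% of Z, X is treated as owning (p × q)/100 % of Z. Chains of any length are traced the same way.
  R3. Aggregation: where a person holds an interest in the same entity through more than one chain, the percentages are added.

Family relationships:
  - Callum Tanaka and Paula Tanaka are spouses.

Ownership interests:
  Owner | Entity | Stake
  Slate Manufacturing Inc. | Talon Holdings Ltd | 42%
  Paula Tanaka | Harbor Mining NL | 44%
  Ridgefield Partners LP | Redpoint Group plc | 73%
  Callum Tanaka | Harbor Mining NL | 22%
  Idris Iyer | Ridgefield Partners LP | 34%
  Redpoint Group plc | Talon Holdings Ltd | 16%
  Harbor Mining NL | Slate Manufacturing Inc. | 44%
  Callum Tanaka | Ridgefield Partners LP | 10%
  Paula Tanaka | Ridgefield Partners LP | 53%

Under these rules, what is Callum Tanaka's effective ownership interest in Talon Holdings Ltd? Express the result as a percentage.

19.5552%

By spousal attribution (R1), Callum Tanaka is treated as also owning Paula Tanaka's interest in Ridgefield Partners LP, giving 10% + 53% = 63%.
By spousal attribution (R1), Callum Tanaka is treated as also owning Paula Tanaka's interest in Harbor Mining NL, giving 22% + 44% = 66%.
Chain via Ridgefield Partners LP → Redpoint Group plc (R2): 63% × 73% × 16% = 7.3584% of Talon Holdings Ltd.
Chain via Harbor Mining NL → Slate Manufacturing Inc. (R2): 66% × 44% × 42% = 12.1968% of Talon Holdings Ltd.
Aggregating (R3): 7.3584% + 12.1968% = 19.5552%.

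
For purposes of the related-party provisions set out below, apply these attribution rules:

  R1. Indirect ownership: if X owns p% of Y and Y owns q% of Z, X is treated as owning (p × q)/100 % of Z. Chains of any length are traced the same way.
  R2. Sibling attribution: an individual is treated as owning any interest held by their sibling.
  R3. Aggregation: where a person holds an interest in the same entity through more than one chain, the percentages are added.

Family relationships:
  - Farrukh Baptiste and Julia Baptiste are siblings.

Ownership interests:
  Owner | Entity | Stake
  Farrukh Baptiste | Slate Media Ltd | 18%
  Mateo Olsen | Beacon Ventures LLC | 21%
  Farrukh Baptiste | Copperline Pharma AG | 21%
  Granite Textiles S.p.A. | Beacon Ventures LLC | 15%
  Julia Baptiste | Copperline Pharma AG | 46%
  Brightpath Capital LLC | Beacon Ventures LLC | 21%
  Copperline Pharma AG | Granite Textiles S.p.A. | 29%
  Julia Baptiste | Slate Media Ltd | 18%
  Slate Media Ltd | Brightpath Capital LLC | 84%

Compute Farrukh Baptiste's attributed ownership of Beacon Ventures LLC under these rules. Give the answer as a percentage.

By sibling attribution (R2), Farrukh Baptiste is treated as also owning Julia Baptiste's interest in Copperline Pharma AG, giving 21% + 46% = 67%.
By sibling attribution (R2), Farrukh Baptiste is treated as also owning Julia Baptiste's interest in Slate Media Ltd, giving 18% + 18% = 36%.
Chain via Copperline Pharma AG → Granite Textiles S.p.A. (R1): 67% × 29% × 15% = 2.9145% of Beacon Ventures LLC.
Chain via Slate Media Ltd → Brightpath Capital LLC (R1): 36% × 84% × 21% = 6.3504% of Beacon Ventures LLC.
Aggregating (R3): 2.9145% + 6.3504% = 9.2649%.

9.2649%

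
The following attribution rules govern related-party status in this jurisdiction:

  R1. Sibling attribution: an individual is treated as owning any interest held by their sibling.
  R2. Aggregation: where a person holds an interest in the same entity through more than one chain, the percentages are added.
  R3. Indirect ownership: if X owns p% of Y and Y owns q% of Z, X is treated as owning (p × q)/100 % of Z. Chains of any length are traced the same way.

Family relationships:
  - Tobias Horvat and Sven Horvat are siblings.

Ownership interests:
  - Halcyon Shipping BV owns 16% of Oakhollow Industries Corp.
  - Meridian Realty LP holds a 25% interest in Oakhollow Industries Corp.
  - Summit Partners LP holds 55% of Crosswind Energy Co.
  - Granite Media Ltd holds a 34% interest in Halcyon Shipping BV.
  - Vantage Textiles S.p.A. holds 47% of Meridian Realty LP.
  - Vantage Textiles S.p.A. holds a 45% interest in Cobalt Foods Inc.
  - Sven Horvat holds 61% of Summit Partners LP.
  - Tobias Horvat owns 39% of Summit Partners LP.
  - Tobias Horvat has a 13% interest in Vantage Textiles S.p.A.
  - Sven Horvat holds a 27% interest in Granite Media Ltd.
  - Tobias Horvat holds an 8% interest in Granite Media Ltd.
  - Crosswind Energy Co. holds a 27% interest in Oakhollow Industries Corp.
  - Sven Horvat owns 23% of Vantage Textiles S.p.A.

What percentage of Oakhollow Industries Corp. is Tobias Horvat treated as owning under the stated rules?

By sibling attribution (R1), Tobias Horvat is treated as also owning Sven Horvat's interest in Summit Partners LP, giving 39% + 61% = 100%.
By sibling attribution (R1), Tobias Horvat is treated as also owning Sven Horvat's interest in Granite Media Ltd, giving 8% + 27% = 35%.
By sibling attribution (R1), Tobias Horvat is treated as also owning Sven Horvat's interest in Vantage Textiles S.p.A, giving 13% + 23% = 36%.
Chain via Summit Partners LP → Crosswind Energy Co. (R3): 100% × 55% × 27% = 14.85% of Oakhollow Industries Corp.
Chain via Granite Media Ltd → Halcyon Shipping BV (R3): 35% × 34% × 16% = 1.904% of Oakhollow Industries Corp.
Chain via Vantage Textiles S.p.A. → Meridian Realty LP (R3): 36% × 47% × 25% = 4.23% of Oakhollow Industries Corp.
Aggregating (R2): 14.85% + 1.904% + 4.23% = 20.984%.

20.984%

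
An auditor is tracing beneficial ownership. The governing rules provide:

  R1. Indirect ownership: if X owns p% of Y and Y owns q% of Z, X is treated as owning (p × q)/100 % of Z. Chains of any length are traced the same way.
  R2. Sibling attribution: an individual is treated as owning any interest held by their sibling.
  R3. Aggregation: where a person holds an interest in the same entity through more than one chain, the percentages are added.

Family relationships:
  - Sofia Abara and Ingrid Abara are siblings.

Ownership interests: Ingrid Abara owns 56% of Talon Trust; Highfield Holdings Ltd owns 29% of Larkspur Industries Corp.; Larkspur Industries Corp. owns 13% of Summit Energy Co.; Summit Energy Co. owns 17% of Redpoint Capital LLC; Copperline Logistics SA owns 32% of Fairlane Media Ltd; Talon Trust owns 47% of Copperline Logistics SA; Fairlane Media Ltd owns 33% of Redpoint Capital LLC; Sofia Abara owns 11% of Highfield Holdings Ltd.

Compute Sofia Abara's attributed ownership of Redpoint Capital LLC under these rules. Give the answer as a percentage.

By sibling attribution (R2), Sofia Abara is treated as owning Ingrid Abara's 56% interest in Talon Trust.
Chain via Highfield Holdings Ltd → Larkspur Industries Corp. → Summit Energy Co. (R1): 11% × 29% × 13% × 17% = 0.070499% of Redpoint Capital LLC.
Chain via Talon Trust → Copperline Logistics SA → Fairlane Media Ltd (R1): 56% × 47% × 32% × 33% = 2.779392% of Redpoint Capital LLC.
Aggregating (R3): 0.070499% + 2.779392% = 2.849891%.

2.849891%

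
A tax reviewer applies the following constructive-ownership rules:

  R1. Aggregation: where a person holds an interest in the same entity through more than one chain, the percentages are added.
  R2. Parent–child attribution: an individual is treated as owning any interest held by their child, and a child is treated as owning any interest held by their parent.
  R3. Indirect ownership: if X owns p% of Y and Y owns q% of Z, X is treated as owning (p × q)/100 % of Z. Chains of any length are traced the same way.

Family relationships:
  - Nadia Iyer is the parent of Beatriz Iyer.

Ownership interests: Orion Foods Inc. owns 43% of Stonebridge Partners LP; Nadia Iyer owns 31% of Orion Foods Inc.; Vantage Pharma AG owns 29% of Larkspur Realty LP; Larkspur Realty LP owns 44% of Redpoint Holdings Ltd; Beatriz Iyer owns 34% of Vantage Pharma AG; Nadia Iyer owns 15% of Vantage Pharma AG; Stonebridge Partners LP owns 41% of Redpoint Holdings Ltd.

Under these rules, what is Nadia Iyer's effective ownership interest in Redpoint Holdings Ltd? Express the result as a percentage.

11.7177%

By parent–child attribution (R2), Nadia Iyer is treated as also owning Beatriz Iyer's interest in Vantage Pharma AG, giving 15% + 34% = 49%.
Chain via Orion Foods Inc. → Stonebridge Partners LP (R3): 31% × 43% × 41% = 5.4653% of Redpoint Holdings Ltd.
Chain via Vantage Pharma AG → Larkspur Realty LP (R3): 49% × 29% × 44% = 6.2524% of Redpoint Holdings Ltd.
Aggregating (R1): 5.4653% + 6.2524% = 11.7177%.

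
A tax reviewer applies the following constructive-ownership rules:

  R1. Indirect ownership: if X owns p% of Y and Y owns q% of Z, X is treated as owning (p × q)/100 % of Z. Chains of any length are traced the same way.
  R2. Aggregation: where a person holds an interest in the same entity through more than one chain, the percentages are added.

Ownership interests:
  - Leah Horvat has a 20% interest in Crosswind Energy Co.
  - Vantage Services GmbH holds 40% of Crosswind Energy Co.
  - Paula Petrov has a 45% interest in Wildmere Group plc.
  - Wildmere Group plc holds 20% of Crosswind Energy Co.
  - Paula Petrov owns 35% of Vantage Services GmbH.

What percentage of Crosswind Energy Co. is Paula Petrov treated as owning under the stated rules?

23%

Chain via Wildmere Group plc (R1): 45% × 20% = 9% of Crosswind Energy Co.
Chain via Vantage Services GmbH (R1): 35% × 40% = 14% of Crosswind Energy Co.
Aggregating (R2): 9% + 14% = 23%.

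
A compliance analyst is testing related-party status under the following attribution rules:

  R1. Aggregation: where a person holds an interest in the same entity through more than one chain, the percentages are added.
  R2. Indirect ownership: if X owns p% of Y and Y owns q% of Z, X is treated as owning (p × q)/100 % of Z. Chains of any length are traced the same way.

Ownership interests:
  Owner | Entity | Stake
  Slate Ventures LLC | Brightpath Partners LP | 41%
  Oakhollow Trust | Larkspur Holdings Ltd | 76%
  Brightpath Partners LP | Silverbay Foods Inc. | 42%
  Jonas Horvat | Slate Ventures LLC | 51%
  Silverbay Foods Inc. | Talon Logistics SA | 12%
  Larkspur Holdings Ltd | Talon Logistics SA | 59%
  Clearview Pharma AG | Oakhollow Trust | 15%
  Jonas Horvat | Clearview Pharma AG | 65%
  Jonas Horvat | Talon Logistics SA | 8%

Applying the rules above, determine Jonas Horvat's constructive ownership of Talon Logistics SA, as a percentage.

Chain via Slate Ventures LLC → Brightpath Partners LP → Silverbay Foods Inc. (R2): 51% × 41% × 42% × 12% = 1.053864% of Talon Logistics SA.
Chain via Clearview Pharma AG → Oakhollow Trust → Larkspur Holdings Ltd (R2): 65% × 15% × 76% × 59% = 4.3719% of Talon Logistics SA.
Direct interest in Talon Logistics SA: 8%.
Aggregating (R1): 1.053864% + 4.3719% + 8% = 13.425764%.

13.425764%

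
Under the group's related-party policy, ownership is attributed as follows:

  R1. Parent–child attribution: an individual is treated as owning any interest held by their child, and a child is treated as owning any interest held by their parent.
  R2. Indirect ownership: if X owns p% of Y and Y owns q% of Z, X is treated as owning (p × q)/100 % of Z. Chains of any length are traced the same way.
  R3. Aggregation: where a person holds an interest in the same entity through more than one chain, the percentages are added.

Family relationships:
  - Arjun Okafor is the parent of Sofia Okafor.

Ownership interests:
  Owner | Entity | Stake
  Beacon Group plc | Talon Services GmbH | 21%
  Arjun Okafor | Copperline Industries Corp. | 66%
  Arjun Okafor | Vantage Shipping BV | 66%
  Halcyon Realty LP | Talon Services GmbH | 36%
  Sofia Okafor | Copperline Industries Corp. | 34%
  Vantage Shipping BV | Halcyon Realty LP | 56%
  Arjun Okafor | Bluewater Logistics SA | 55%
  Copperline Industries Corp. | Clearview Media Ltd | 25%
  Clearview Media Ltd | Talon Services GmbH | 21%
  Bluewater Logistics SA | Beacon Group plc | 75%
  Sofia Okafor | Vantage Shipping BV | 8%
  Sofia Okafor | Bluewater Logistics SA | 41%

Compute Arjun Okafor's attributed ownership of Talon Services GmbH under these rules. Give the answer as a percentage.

35.2884%

By parent–child attribution (R1), Arjun Okafor is treated as also owning Sofia Okafor's interest in Bluewater Logistics SA, giving 55% + 41% = 96%.
By parent–child attribution (R1), Arjun Okafor is treated as also owning Sofia Okafor's interest in Copperline Industries Corp, giving 66% + 34% = 100%.
By parent–child attribution (R1), Arjun Okafor is treated as also owning Sofia Okafor's interest in Vantage Shipping BV, giving 66% + 8% = 74%.
Chain via Bluewater Logistics SA → Beacon Group plc (R2): 96% × 75% × 21% = 15.12% of Talon Services GmbH.
Chain via Copperline Industries Corp. → Clearview Media Ltd (R2): 100% × 25% × 21% = 5.25% of Talon Services GmbH.
Chain via Vantage Shipping BV → Halcyon Realty LP (R2): 74% × 56% × 36% = 14.9184% of Talon Services GmbH.
Aggregating (R3): 15.12% + 5.25% + 14.9184% = 35.2884%.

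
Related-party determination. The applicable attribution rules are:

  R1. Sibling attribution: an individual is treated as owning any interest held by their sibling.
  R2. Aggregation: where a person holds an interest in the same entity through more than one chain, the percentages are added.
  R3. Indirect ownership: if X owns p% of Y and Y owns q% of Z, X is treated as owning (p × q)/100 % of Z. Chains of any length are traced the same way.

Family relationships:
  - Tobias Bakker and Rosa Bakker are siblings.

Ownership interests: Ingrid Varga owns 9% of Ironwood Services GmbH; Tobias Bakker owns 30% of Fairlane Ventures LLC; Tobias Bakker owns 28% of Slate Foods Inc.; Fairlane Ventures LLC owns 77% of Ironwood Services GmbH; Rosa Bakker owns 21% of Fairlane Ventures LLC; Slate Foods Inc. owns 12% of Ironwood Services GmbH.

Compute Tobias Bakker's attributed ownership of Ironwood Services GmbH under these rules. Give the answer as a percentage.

By sibling attribution (R1), Tobias Bakker is treated as also owning Rosa Bakker's interest in Fairlane Ventures LLC, giving 30% + 21% = 51%.
Chain via Slate Foods Inc. (R3): 28% × 12% = 3.36% of Ironwood Services GmbH.
Chain via Fairlane Ventures LLC (R3): 51% × 77% = 39.27% of Ironwood Services GmbH.
Aggregating (R2): 3.36% + 39.27% = 42.63%.

42.63%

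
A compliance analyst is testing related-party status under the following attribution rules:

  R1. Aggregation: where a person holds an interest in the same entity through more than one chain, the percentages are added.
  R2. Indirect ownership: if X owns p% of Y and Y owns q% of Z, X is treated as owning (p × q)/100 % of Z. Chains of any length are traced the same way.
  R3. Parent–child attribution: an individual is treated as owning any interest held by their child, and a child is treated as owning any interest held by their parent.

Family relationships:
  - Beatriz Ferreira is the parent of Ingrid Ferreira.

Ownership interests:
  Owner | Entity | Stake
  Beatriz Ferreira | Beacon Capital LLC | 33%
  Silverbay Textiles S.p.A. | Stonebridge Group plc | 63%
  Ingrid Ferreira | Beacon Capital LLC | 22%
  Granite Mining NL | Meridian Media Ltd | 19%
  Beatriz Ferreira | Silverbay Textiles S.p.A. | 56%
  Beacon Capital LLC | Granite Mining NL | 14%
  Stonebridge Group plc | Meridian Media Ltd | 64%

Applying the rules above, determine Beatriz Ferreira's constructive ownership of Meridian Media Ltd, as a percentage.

24.0422%

By parent–child attribution (R3), Beatriz Ferreira is treated as also owning Ingrid Ferreira's interest in Beacon Capital LLC, giving 33% + 22% = 55%.
Chain via Beacon Capital LLC → Granite Mining NL (R2): 55% × 14% × 19% = 1.463% of Meridian Media Ltd.
Chain via Silverbay Textiles S.p.A. → Stonebridge Group plc (R2): 56% × 63% × 64% = 22.5792% of Meridian Media Ltd.
Aggregating (R1): 1.463% + 22.5792% = 24.0422%.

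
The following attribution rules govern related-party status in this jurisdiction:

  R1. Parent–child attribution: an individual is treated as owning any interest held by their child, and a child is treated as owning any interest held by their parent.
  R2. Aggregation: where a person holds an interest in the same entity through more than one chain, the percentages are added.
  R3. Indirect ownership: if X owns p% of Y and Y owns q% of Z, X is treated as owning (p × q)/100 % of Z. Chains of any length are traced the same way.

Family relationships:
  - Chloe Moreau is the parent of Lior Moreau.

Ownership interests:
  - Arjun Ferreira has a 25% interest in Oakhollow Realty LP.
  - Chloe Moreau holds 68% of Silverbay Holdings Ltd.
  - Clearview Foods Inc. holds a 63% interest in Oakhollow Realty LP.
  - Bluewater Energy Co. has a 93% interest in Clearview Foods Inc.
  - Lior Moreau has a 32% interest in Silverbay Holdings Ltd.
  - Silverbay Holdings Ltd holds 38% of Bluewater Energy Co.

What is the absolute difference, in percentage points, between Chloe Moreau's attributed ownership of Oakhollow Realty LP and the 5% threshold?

By parent–child attribution (R1), Chloe Moreau is treated as also owning Lior Moreau's interest in Silverbay Holdings Ltd, giving 68% + 32% = 100%.
Chain via Silverbay Holdings Ltd → Bluewater Energy Co. → Clearview Foods Inc. (R3): 100% × 38% × 93% × 63% = 22.2642% of Oakhollow Realty LP.
22.2642% exceeds the 5% threshold by 17.2642 percentage points.

17.2642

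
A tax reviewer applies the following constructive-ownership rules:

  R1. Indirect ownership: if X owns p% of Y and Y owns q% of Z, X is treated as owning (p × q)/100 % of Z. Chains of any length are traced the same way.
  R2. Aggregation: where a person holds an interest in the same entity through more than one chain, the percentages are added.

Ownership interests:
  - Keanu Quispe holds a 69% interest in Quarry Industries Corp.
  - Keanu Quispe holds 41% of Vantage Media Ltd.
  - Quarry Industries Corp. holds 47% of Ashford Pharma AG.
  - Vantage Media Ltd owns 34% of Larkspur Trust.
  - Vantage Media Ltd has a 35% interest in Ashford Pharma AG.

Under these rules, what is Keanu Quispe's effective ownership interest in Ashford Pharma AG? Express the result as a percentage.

Chain via Vantage Media Ltd (R1): 41% × 35% = 14.35% of Ashford Pharma AG.
Chain via Quarry Industries Corp. (R1): 69% × 47% = 32.43% of Ashford Pharma AG.
Aggregating (R2): 14.35% + 32.43% = 46.78%.

46.78%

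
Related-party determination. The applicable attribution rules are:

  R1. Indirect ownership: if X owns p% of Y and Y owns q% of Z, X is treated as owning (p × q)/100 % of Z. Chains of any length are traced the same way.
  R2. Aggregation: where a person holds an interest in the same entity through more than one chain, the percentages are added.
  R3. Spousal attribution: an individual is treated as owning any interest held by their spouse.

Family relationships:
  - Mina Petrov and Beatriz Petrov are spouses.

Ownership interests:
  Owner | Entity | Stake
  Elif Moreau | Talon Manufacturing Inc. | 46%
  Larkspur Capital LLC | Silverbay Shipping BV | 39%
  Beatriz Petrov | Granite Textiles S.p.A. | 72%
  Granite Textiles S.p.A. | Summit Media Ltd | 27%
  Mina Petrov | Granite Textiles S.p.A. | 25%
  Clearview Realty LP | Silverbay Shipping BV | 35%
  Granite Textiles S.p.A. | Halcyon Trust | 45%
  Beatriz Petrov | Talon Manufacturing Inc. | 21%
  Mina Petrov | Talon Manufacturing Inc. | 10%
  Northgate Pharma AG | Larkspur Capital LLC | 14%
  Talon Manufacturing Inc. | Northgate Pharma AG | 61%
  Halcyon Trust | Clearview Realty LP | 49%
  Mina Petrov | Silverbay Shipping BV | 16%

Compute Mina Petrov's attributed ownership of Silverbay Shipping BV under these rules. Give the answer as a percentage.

By spousal attribution (R3), Mina Petrov is treated as also owning Beatriz Petrov's interest in Granite Textiles S.p.A, giving 25% + 72% = 97%.
By spousal attribution (R3), Mina Petrov is treated as also owning Beatriz Petrov's interest in Talon Manufacturing Inc, giving 10% + 21% = 31%.
Chain via Granite Textiles S.p.A. → Halcyon Trust → Clearview Realty LP (R1): 97% × 45% × 49% × 35% = 7.485975% of Silverbay Shipping BV.
Chain via Talon Manufacturing Inc. → Northgate Pharma AG → Larkspur Capital LLC (R1): 31% × 61% × 14% × 39% = 1.032486% of Silverbay Shipping BV.
Direct interest in Silverbay Shipping BV: 16%.
Aggregating (R2): 7.485975% + 1.032486% + 16% = 24.518461%.

24.518461%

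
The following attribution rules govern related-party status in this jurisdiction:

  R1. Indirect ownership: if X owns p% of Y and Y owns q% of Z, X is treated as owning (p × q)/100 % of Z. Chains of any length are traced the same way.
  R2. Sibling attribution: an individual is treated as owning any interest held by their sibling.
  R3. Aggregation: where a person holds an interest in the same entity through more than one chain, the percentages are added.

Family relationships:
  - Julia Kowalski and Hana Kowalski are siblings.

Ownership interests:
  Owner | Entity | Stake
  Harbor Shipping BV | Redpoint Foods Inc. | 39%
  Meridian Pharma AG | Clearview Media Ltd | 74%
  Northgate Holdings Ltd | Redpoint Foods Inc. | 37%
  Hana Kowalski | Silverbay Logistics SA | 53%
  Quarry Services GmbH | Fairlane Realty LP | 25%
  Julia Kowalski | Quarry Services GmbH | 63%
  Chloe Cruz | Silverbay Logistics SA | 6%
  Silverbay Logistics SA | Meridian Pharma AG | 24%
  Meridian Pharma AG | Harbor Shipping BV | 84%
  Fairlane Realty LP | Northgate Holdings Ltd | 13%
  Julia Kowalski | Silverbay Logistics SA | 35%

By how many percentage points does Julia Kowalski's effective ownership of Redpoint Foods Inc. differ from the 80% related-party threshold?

72.323513

By sibling attribution (R2), Julia Kowalski is treated as also owning Hana Kowalski's interest in Silverbay Logistics SA, giving 35% + 53% = 88%.
Chain via Silverbay Logistics SA → Meridian Pharma AG → Harbor Shipping BV (R1): 88% × 24% × 84% × 39% = 6.918912% of Redpoint Foods Inc.
Chain via Quarry Services GmbH → Fairlane Realty LP → Northgate Holdings Ltd (R1): 63% × 25% × 13% × 37% = 0.757575% of Redpoint Foods Inc.
Aggregating (R3): 6.918912% + 0.757575% = 7.676487%.
7.676487% falls short of the 80% threshold by 72.323513 percentage points.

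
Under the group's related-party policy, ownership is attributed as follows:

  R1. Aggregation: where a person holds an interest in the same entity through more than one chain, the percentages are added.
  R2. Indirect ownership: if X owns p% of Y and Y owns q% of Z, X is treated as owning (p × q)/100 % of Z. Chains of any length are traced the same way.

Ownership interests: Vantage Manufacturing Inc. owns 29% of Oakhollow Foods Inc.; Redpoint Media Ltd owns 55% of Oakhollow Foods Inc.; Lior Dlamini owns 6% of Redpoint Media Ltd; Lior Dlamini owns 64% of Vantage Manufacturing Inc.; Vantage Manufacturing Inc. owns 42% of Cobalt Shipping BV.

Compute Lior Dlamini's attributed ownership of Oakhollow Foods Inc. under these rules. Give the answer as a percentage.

Chain via Redpoint Media Ltd (R2): 6% × 55% = 3.3% of Oakhollow Foods Inc.
Chain via Vantage Manufacturing Inc. (R2): 64% × 29% = 18.56% of Oakhollow Foods Inc.
Aggregating (R1): 3.3% + 18.56% = 21.86%.

21.86%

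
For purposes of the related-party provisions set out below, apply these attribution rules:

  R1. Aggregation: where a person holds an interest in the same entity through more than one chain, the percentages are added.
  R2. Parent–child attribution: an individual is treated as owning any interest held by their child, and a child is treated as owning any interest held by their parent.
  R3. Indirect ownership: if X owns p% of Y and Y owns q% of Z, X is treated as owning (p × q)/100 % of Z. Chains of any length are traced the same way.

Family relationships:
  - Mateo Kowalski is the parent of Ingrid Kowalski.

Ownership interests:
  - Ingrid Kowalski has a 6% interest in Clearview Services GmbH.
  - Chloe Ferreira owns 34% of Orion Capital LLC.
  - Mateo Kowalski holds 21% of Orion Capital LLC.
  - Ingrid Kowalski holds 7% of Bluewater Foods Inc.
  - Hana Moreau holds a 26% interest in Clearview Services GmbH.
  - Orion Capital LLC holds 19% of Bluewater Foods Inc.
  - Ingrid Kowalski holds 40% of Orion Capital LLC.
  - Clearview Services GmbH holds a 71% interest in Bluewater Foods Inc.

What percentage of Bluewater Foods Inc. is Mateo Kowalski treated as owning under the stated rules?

22.85%

By parent–child attribution (R2), Mateo Kowalski is treated as also owning Ingrid Kowalski's interest in Orion Capital LLC, giving 21% + 40% = 61%.
By parent–child attribution (R2), Mateo Kowalski is treated as owning Ingrid Kowalski's 6% interest in Clearview Services GmbH.
By parent–child attribution (R2), Mateo Kowalski is treated as owning Ingrid Kowalski's 7% interest in Bluewater Foods Inc.
Chain via Orion Capital LLC (R3): 61% × 19% = 11.59% of Bluewater Foods Inc.
Chain via Clearview Services GmbH (R3): 6% × 71% = 4.26% of Bluewater Foods Inc.
Direct interest in Bluewater Foods Inc: 7%.
Aggregating (R1): 11.59% + 4.26% + 7% = 22.85%.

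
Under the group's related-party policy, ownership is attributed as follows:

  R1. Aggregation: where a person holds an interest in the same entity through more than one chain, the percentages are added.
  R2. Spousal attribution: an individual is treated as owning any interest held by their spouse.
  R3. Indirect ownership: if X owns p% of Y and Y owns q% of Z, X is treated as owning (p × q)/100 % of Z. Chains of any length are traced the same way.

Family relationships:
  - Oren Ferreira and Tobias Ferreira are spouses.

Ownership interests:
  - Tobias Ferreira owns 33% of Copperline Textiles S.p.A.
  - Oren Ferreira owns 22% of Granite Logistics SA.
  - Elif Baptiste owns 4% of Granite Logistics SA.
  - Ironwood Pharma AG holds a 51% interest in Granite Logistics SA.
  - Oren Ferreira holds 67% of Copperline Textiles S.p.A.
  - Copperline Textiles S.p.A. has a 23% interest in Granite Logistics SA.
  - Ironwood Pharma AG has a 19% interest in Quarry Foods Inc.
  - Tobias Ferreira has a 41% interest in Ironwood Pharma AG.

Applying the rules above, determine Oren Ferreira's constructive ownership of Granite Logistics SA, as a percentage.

65.91%

By spousal attribution (R2), Oren Ferreira is treated as also owning Tobias Ferreira's interest in Copperline Textiles S.p.A, giving 67% + 33% = 100%.
By spousal attribution (R2), Oren Ferreira is treated as owning Tobias Ferreira's 41% interest in Ironwood Pharma AG.
Chain via Copperline Textiles S.p.A. (R3): 100% × 23% = 23% of Granite Logistics SA.
Direct interest in Granite Logistics SA: 22%.
Chain via Ironwood Pharma AG (R3): 41% × 51% = 20.91% of Granite Logistics SA.
Aggregating (R1): 23% + 22% + 20.91% = 65.91%.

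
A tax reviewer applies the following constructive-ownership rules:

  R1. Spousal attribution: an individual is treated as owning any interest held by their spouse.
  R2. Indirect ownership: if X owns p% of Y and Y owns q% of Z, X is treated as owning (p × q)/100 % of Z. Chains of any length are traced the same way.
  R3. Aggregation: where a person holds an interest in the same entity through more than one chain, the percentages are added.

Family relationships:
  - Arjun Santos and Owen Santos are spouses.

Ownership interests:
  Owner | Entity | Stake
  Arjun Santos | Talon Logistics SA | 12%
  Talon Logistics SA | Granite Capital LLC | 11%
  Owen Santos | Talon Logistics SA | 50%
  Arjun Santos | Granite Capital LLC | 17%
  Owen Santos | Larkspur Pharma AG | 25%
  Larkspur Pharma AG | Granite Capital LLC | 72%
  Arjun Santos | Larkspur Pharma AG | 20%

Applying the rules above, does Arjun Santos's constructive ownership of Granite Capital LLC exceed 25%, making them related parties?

By spousal attribution (R1), Arjun Santos is treated as also owning Owen Santos's interest in Larkspur Pharma AG, giving 20% + 25% = 45%.
By spousal attribution (R1), Arjun Santos is treated as also owning Owen Santos's interest in Talon Logistics SA, giving 12% + 50% = 62%.
Chain via Larkspur Pharma AG (R2): 45% × 72% = 32.4% of Granite Capital LLC.
Chain via Talon Logistics SA (R2): 62% × 11% = 6.82% of Granite Capital LLC.
Direct interest in Granite Capital LLC: 17%.
Aggregating (R3): 32.4% + 6.82% + 17% = 56.22%.
56.22% exceeds the 25% threshold, so Arjun is a related party to Granite Capital LLC.

Yes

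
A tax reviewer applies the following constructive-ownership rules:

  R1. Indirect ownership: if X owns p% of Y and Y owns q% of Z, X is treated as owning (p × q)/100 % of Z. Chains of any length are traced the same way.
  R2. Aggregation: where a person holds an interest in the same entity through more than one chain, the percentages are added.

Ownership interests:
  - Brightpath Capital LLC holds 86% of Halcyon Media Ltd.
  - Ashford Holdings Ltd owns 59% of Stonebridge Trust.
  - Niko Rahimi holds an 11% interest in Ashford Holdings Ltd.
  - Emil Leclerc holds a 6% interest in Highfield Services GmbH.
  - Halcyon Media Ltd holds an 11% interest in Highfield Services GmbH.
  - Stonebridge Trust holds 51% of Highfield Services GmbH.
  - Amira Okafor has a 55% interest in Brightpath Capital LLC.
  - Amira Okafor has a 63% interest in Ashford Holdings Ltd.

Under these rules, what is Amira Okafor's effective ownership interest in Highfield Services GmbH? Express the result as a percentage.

24.1597%

Chain via Brightpath Capital LLC → Halcyon Media Ltd (R1): 55% × 86% × 11% = 5.203% of Highfield Services GmbH.
Chain via Ashford Holdings Ltd → Stonebridge Trust (R1): 63% × 59% × 51% = 18.9567% of Highfield Services GmbH.
Aggregating (R2): 5.203% + 18.9567% = 24.1597%.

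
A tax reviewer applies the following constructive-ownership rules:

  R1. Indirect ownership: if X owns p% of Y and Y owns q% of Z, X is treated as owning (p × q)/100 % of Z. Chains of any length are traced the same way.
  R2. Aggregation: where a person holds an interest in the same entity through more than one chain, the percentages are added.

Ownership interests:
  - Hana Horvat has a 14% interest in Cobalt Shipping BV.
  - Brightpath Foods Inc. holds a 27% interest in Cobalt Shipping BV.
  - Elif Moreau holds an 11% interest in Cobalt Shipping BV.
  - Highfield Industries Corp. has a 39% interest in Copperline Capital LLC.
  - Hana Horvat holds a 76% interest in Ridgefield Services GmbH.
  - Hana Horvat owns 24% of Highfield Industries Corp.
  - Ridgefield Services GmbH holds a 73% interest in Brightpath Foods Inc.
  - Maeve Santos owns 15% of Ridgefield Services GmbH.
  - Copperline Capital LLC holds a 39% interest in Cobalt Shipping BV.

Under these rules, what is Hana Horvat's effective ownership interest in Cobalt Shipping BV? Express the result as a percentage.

32.63%

Chain via Highfield Industries Corp. → Copperline Capital LLC (R1): 24% × 39% × 39% = 3.6504% of Cobalt Shipping BV.
Chain via Ridgefield Services GmbH → Brightpath Foods Inc. (R1): 76% × 73% × 27% = 14.9796% of Cobalt Shipping BV.
Direct interest in Cobalt Shipping BV: 14%.
Aggregating (R2): 3.6504% + 14.9796% + 14% = 32.63%.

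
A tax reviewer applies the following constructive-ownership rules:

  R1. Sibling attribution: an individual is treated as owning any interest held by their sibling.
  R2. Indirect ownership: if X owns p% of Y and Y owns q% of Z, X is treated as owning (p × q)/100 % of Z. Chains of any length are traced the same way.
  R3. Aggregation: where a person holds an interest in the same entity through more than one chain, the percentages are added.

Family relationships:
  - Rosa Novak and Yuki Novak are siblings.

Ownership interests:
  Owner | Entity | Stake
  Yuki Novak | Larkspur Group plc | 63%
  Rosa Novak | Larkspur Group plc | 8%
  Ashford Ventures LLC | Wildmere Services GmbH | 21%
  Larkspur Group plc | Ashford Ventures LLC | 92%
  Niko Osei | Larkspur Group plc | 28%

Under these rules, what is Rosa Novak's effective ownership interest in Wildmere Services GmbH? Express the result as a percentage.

By sibling attribution (R1), Rosa Novak is treated as also owning Yuki Novak's interest in Larkspur Group plc, giving 8% + 63% = 71%.
Chain via Larkspur Group plc → Ashford Ventures LLC (R2): 71% × 92% × 21% = 13.7172% of Wildmere Services GmbH.

13.7172%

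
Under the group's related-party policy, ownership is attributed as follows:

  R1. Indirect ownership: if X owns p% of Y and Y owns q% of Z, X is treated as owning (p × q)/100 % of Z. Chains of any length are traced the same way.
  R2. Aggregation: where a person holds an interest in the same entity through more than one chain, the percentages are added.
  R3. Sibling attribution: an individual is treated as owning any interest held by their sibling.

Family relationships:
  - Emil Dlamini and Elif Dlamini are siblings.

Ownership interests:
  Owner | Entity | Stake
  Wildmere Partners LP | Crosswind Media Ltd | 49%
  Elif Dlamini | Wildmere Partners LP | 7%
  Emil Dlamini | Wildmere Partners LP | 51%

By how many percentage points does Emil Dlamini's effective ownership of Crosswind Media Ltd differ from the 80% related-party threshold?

51.58

By sibling attribution (R3), Emil Dlamini is treated as also owning Elif Dlamini's interest in Wildmere Partners LP, giving 51% + 7% = 58%.
Chain via Wildmere Partners LP (R1): 58% × 49% = 28.42% of Crosswind Media Ltd.
28.42% falls short of the 80% threshold by 51.58 percentage points.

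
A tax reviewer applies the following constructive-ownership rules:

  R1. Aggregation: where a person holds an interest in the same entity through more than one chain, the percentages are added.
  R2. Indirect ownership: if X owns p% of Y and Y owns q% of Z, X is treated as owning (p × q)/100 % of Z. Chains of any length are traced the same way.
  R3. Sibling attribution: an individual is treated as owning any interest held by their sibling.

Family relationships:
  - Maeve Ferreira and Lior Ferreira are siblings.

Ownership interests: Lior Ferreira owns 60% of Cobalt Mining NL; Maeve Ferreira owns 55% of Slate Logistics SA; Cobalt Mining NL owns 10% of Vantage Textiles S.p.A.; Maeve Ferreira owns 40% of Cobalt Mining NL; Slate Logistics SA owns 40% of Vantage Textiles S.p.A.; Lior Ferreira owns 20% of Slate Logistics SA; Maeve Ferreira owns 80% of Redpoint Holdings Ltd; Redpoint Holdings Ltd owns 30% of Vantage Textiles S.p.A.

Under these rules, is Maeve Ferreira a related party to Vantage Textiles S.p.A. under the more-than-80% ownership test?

By sibling attribution (R3), Maeve Ferreira is treated as also owning Lior Ferreira's interest in Slate Logistics SA, giving 55% + 20% = 75%.
By sibling attribution (R3), Maeve Ferreira is treated as also owning Lior Ferreira's interest in Cobalt Mining NL, giving 40% + 60% = 100%.
Chain via Slate Logistics SA (R2): 75% × 40% = 30% of Vantage Textiles S.p.A.
Chain via Redpoint Holdings Ltd (R2): 80% × 30% = 24% of Vantage Textiles S.p.A.
Chain via Cobalt Mining NL (R2): 100% × 10% = 10% of Vantage Textiles S.p.A.
Aggregating (R1): 30% + 24% + 10% = 64%.
64% does not exceed the 80% threshold, so Maeve is not a related party to Vantage Textiles S.p.A.

No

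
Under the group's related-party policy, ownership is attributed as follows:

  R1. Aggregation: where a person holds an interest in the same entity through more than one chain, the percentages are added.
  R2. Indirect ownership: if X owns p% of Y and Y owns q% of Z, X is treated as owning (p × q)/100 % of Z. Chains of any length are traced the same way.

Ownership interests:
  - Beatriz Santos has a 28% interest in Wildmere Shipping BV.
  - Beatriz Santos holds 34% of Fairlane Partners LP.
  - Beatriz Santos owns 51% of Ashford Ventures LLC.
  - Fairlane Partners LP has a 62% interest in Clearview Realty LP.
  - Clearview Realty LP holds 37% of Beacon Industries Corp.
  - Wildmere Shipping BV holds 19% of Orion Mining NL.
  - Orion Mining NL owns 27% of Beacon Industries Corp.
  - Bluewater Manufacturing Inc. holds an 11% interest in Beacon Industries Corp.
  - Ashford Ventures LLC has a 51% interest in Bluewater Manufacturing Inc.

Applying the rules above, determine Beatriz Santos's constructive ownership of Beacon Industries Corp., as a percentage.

Chain via Wildmere Shipping BV → Orion Mining NL (R2): 28% × 19% × 27% = 1.4364% of Beacon Industries Corp.
Chain via Ashford Ventures LLC → Bluewater Manufacturing Inc. (R2): 51% × 51% × 11% = 2.8611% of Beacon Industries Corp.
Chain via Fairlane Partners LP → Clearview Realty LP (R2): 34% × 62% × 37% = 7.7996% of Beacon Industries Corp.
Aggregating (R1): 1.4364% + 2.8611% + 7.7996% = 12.0971%.

12.0971%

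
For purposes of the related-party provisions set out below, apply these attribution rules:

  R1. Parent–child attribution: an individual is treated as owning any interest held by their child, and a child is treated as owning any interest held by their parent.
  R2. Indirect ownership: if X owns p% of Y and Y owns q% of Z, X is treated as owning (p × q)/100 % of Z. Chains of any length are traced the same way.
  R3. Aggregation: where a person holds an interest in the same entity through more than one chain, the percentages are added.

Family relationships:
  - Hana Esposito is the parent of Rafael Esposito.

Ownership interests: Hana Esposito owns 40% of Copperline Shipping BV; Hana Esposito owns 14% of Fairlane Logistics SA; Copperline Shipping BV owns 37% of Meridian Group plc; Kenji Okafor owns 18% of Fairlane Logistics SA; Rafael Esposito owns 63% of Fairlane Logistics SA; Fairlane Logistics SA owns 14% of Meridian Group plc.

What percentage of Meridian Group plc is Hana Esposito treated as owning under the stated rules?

By parent–child attribution (R1), Hana Esposito is treated as also owning Rafael Esposito's interest in Fairlane Logistics SA, giving 14% + 63% = 77%.
Chain via Fairlane Logistics SA (R2): 77% × 14% = 10.78% of Meridian Group plc.
Chain via Copperline Shipping BV (R2): 40% × 37% = 14.8% of Meridian Group plc.
Aggregating (R3): 10.78% + 14.8% = 25.58%.

25.58%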